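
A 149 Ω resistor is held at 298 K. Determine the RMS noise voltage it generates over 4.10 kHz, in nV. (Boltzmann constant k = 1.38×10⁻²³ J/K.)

100 nV

V_n = √(4kTRB)
4kTRB = 4 × 1.38×10⁻²³ × 298 × 1.49×10² × 4.10×10³ = 1.00×10⁻¹⁴ V²
V_n = √(1.00×10⁻¹⁴) = 1.00×10⁻⁷ V = 100 nV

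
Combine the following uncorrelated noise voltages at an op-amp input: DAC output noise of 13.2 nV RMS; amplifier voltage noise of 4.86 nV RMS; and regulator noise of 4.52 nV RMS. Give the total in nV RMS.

Uncorrelated sources add in power (mean-square): V_tot = √(ΣV_i²)
V_tot = √[(1.32×10⁻⁸)² + (4.86×10⁻⁹)² + (4.52×10⁻⁹)²] = 1.48×10⁻⁸ V = 14.8 nV

14.8 nV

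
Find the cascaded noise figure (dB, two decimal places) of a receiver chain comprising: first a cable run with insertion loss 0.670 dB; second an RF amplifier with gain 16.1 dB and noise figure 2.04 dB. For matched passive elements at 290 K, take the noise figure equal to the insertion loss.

Convert to linear (a loss of L dB is a gain of −L dB): F_i = 10^(NF_i/10), G_i = 10^(G_i,dB/10)
  Stage 1: F_1 = 10^(0.670/10) = 1.167, G_1 = 10^(−0.670/10) = 0.8570
  Stage 2: F_2 = 10^(2.04/10) = 1.600, G_2 = 10^(16.1/10) = 40.74
Friis cascade:
  F = 1.167 + (1.600 − 1)/0.8570 = 1.866
NF = 10 log₁₀(1.866) = 2.71 dB

2.71 dB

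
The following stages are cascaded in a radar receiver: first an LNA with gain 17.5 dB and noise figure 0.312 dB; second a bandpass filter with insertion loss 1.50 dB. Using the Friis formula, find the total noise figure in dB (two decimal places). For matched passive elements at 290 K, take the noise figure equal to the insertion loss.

Convert to linear (a loss of L dB is a gain of −L dB): F_i = 10^(NF_i/10), G_i = 10^(G_i,dB/10)
  Stage 1: F_1 = 10^(0.312/10) = 1.074, G_1 = 10^(17.5/10) = 56.23
  Stage 2: F_2 = 10^(1.50/10) = 1.413, G_2 = 10^(−1.50/10) = 0.7079
Friis cascade:
  F = 1.074 + (1.413 − 1)/56.23 = 1.082
NF = 10 log₁₀(1.082) = 0.34 dB

0.34 dB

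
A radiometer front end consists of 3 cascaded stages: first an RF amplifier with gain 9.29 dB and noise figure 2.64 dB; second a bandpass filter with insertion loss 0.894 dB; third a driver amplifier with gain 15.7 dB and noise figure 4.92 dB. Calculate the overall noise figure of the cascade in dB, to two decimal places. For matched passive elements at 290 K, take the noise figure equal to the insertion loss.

3.36 dB

Convert to linear (a loss of L dB is a gain of −L dB): F_i = 10^(NF_i/10), G_i = 10^(G_i,dB/10)
  Stage 1: F_1 = 10^(2.64/10) = 1.837, G_1 = 10^(9.29/10) = 8.492
  Stage 2: F_2 = 10^(0.894/10) = 1.229, G_2 = 10^(−0.894/10) = 0.8140
  Stage 3: F_3 = 10^(4.92/10) = 3.105, G_3 = 10^(15.7/10) = 37.15
Friis cascade:
  F = 1.837 + (1.229 − 1)/8.492 + (3.105 − 1)/6.912 = 2.168
NF = 10 log₁₀(2.168) = 3.36 dB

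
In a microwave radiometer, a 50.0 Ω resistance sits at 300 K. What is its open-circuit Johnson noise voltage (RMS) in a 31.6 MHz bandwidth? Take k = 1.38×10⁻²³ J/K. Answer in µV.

V_n = √(4kTRB)
4kTRB = 4 × 1.38×10⁻²³ × 300 × 5.00×10¹ × 3.16×10⁷ = 2.62×10⁻¹¹ V²
V_n = √(2.62×10⁻¹¹) = 5.12×10⁻⁶ V = 5.12 µV

5.12 µV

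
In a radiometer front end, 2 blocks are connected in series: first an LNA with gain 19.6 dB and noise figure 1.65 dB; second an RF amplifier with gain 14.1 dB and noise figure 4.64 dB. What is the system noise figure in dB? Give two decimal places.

Convert to linear (a loss of L dB is a gain of −L dB): F_i = 10^(NF_i/10), G_i = 10^(G_i,dB/10)
  Stage 1: F_1 = 10^(1.65/10) = 1.462, G_1 = 10^(19.6/10) = 91.20
  Stage 2: F_2 = 10^(4.64/10) = 2.911, G_2 = 10^(14.1/10) = 25.70
Friis cascade:
  F = 1.462 + (2.911 − 1)/91.20 = 1.483
NF = 10 log₁₀(1.483) = 1.71 dB

1.71 dB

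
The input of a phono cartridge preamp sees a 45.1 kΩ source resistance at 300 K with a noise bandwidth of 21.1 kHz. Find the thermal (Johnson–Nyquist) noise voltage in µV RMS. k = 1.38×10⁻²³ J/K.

3.97 µV

V_n = √(4kTRB)
4kTRB = 4 × 1.38×10⁻²³ × 300 × 4.51×10⁴ × 2.11×10⁴ = 1.58×10⁻¹¹ V²
V_n = √(1.58×10⁻¹¹) = 3.97×10⁻⁶ V = 3.97 µV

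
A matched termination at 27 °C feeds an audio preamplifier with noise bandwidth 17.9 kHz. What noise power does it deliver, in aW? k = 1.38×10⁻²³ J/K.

74.1 aW

T = 27 °C + 273.15 = 300.15 K
P_n = kTB = 1.38×10⁻²³ × 300.15 × 1.79×10⁴ = 7.41×10⁻¹⁷ W = 74.1 aW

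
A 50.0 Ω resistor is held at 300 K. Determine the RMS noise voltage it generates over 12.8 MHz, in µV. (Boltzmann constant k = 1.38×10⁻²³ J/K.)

V_n = √(4kTRB)
4kTRB = 4 × 1.38×10⁻²³ × 300 × 5.00×10¹ × 1.28×10⁷ = 1.06×10⁻¹¹ V²
V_n = √(1.06×10⁻¹¹) = 3.26×10⁻⁶ V = 3.26 µV

3.26 µV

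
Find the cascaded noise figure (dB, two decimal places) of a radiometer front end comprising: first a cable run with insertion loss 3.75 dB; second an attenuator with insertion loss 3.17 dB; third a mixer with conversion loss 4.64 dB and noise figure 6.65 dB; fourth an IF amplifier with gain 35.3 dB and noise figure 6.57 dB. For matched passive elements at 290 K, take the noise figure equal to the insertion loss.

Convert to linear (a loss of L dB is a gain of −L dB): F_i = 10^(NF_i/10), G_i = 10^(G_i,dB/10)
  Stage 1: F_1 = 10^(3.75/10) = 2.371, G_1 = 10^(−3.75/10) = 0.4217
  Stage 2: F_2 = 10^(3.17/10) = 2.075, G_2 = 10^(−3.17/10) = 0.4819
  Stage 3: F_3 = 10^(6.65/10) = 4.624, G_3 = 10^(−4.64/10) = 0.3436
  Stage 4: F_4 = 10^(6.57/10) = 4.539, G_4 = 10^(35.3/10) = 3388
Friis cascade:
  F = 2.371 + (2.075 − 1)/0.4217 + (4.624 − 1)/0.2032 + (4.539 − 1)/0.06982 = 73.44
NF = 10 log₁₀(73.44) = 18.66 dB

18.66 dB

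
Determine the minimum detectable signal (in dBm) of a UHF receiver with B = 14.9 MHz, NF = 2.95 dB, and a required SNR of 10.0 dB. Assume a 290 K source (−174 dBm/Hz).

−89.3 dBm

Sensitivity = −174 + 10 log₁₀(B) + NF + SNR_min
= −174 + 71.73 + 2.95 + 10.0
= −89.32 dBm → −89.3 dBm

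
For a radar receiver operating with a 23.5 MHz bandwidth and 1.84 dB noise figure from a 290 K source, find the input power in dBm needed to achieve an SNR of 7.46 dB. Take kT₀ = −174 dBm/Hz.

−91.0 dBm

Sensitivity = −174 + 10 log₁₀(B) + NF + SNR_min
= −174 + 73.71 + 1.84 + 7.46
= −90.99 dBm → −91.0 dBm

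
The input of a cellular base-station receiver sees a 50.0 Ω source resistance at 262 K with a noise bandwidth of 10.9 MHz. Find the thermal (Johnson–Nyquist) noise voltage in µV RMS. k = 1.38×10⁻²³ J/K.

V_n = √(4kTRB)
4kTRB = 4 × 1.38×10⁻²³ × 262 × 5.00×10¹ × 1.09×10⁷ = 7.88×10⁻¹² V²
V_n = √(7.88×10⁻¹²) = 2.81×10⁻⁶ V = 2.81 µV

2.81 µV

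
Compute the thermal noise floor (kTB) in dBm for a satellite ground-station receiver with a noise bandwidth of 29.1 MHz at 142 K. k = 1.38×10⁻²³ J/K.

−102.4 dBm

P_n = kTB = 1.38×10⁻²³ × 142 × 2.91×10⁷ = 5.70×10⁻¹⁴ W
In dBm: 10 log₁₀(5.70×10⁻¹⁴ / 10⁻³) = −102.4 dBm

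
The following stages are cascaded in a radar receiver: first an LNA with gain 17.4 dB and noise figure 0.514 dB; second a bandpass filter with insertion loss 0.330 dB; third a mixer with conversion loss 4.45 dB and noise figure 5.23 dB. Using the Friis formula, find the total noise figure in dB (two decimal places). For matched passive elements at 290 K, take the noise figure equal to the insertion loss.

Convert to linear (a loss of L dB is a gain of −L dB): F_i = 10^(NF_i/10), G_i = 10^(G_i,dB/10)
  Stage 1: F_1 = 10^(0.514/10) = 1.126, G_1 = 10^(17.4/10) = 54.95
  Stage 2: F_2 = 10^(0.330/10) = 1.079, G_2 = 10^(−0.330/10) = 0.9268
  Stage 3: F_3 = 10^(5.23/10) = 3.334, G_3 = 10^(−4.45/10) = 0.3589
Friis cascade:
  F = 1.126 + (1.079 − 1)/54.95 + (3.334 − 1)/50.93 = 1.173
NF = 10 log₁₀(1.173) = 0.69 dB

0.69 dB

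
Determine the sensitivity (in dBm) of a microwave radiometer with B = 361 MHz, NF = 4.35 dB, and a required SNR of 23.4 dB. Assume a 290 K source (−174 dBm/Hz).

Sensitivity = −174 + 10 log₁₀(B) + NF + SNR_min
= −174 + 85.58 + 4.35 + 23.4
= −60.67 dBm → −60.7 dBm

−60.7 dBm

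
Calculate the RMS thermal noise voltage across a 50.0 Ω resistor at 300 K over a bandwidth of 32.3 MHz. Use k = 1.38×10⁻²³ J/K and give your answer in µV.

V_n = √(4kTRB)
4kTRB = 4 × 1.38×10⁻²³ × 300 × 5.00×10¹ × 3.23×10⁷ = 2.67×10⁻¹¹ V²
V_n = √(2.67×10⁻¹¹) = 5.17×10⁻⁶ V = 5.17 µV

5.17 µV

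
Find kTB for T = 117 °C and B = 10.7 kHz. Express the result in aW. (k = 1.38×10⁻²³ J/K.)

T = 117 °C + 273.15 = 390.15 K
P_n = kTB = 1.38×10⁻²³ × 390.15 × 1.07×10⁴ = 5.76×10⁻¹⁷ W = 57.6 aW

57.6 aW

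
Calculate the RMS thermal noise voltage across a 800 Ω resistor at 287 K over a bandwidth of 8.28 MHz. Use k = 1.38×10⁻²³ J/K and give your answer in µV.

10.2 µV

V_n = √(4kTRB)
4kTRB = 4 × 1.38×10⁻²³ × 287 × 8.00×10² × 8.28×10⁶ = 1.05×10⁻¹⁰ V²
V_n = √(1.05×10⁻¹⁰) = 1.02×10⁻⁵ V = 10.2 µV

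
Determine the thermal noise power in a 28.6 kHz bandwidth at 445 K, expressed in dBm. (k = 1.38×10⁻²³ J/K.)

−127.6 dBm

P_n = kTB = 1.38×10⁻²³ × 445 × 2.86×10⁴ = 1.76×10⁻¹⁶ W
In dBm: 10 log₁₀(1.76×10⁻¹⁶ / 10⁻³) = −127.6 dBm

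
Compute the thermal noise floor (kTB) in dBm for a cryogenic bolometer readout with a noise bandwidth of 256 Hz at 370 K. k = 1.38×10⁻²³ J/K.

−148.8 dBm

P_n = kTB = 1.38×10⁻²³ × 370 × 2.56×10² = 1.31×10⁻¹⁸ W
In dBm: 10 log₁₀(1.31×10⁻¹⁸ / 10⁻³) = −148.8 dBm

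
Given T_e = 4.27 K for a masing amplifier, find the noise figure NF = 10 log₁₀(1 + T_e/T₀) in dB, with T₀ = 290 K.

F = 1 + T_e/T₀ = 1 + 4.27/290 = 1.01472
NF = 10 log₁₀(1.01472) = 0.063 dB

0.063 dB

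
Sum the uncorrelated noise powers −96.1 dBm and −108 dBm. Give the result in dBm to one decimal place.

−95.8 dBm

Convert to linear, add, convert back:
P₁ = 2.45×10⁻¹³ W, P₂ = 1.58×10⁻¹⁴ W
P_tot = 2.61×10⁻¹³ W → 10 log₁₀(P_tot / 10⁻³) = −95.8 dBm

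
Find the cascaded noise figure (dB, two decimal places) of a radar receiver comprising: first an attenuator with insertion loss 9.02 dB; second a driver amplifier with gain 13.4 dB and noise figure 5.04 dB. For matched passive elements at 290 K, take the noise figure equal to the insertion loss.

14.06 dB

Convert to linear (a loss of L dB is a gain of −L dB): F_i = 10^(NF_i/10), G_i = 10^(G_i,dB/10)
  Stage 1: F_1 = 10^(9.02/10) = 7.980, G_1 = 10^(−9.02/10) = 0.1253
  Stage 2: F_2 = 10^(5.04/10) = 3.192, G_2 = 10^(13.4/10) = 21.88
Friis cascade:
  F = 7.980 + (3.192 − 1)/0.1253 = 25.47
NF = 10 log₁₀(25.47) = 14.06 dB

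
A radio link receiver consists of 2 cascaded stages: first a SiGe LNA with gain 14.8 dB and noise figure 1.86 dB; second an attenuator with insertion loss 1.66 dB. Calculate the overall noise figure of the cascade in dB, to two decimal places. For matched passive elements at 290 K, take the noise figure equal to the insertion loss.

1.90 dB

Convert to linear (a loss of L dB is a gain of −L dB): F_i = 10^(NF_i/10), G_i = 10^(G_i,dB/10)
  Stage 1: F_1 = 10^(1.86/10) = 1.535, G_1 = 10^(14.8/10) = 30.20
  Stage 2: F_2 = 10^(1.66/10) = 1.466, G_2 = 10^(−1.66/10) = 0.6823
Friis cascade:
  F = 1.535 + (1.466 − 1)/30.20 = 1.550
NF = 10 log₁₀(1.550) = 1.90 dB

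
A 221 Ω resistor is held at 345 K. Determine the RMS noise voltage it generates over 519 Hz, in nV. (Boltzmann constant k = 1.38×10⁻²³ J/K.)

46.7 nV

V_n = √(4kTRB)
4kTRB = 4 × 1.38×10⁻²³ × 345 × 2.21×10² × 5.19×10² = 2.18×10⁻¹⁵ V²
V_n = √(2.18×10⁻¹⁵) = 4.67×10⁻⁸ V = 46.7 nV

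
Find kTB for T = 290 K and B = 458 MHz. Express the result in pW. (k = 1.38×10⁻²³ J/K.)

P_n = kTB = 1.38×10⁻²³ × 290 × 4.58×10⁸ = 1.83×10⁻¹² W = 1.83 pW

1.83 pW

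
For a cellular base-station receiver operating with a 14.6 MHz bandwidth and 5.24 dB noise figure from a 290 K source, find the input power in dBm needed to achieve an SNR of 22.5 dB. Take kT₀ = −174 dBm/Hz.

Sensitivity = −174 + 10 log₁₀(B) + NF + SNR_min
= −174 + 71.64 + 5.24 + 22.5
= −74.62 dBm → −74.6 dBm

−74.6 dBm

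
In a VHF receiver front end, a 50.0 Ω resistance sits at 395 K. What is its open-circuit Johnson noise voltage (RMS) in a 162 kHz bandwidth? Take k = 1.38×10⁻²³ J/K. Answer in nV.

420 nV

V_n = √(4kTRB)
4kTRB = 4 × 1.38×10⁻²³ × 395 × 5.00×10¹ × 1.62×10⁵ = 1.77×10⁻¹³ V²
V_n = √(1.77×10⁻¹³) = 4.20×10⁻⁷ V = 420 nV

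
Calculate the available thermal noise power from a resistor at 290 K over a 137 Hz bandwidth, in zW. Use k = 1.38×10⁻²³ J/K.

P_n = kTB = 1.38×10⁻²³ × 290 × 1.37×10² = 5.48×10⁻¹⁹ W = 548 zW

548 zW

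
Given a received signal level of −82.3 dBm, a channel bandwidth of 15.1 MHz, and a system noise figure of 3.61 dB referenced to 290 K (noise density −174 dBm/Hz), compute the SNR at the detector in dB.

Noise floor: N = −174 + 10 log₁₀(B) + NF
10 log₁₀(1.51×10⁷) = 71.79 dB
N = −174 + 71.79 + 3.61 = −98.60 dBm
SNR = P_sig − N = −82.3 − (−98.60) = 16.30 dB → 16.3 dB

16.3 dB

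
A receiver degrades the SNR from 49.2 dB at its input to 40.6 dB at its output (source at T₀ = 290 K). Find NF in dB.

NF (dB) = SNR_in(dB) − SNR_out(dB) when the source is at T₀
NF = 49.2 − 40.6 = 8.6 dB

8.6 dB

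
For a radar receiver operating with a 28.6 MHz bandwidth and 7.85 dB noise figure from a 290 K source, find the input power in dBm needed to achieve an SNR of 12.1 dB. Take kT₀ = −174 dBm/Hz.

Sensitivity = −174 + 10 log₁₀(B) + NF + SNR_min
= −174 + 74.56 + 7.85 + 12.1
= −79.49 dBm → −79.5 dBm

−79.5 dBm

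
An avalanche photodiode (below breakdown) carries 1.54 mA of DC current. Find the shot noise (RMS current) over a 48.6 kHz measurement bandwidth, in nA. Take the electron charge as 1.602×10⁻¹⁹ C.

4.90 nA

I_n = √(2qI·B)
2qI·B = 2 × 1.602×10⁻¹⁹ × 1.54×10⁻³ × 4.86×10⁴ = 2.40×10⁻¹⁷ A²
I_n = √(2.40×10⁻¹⁷) = 4.90×10⁻⁹ A = 4.90 nA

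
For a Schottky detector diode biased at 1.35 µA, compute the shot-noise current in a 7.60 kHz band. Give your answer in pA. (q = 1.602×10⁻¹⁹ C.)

57.3 pA

I_n = √(2qI·B)
2qI·B = 2 × 1.602×10⁻¹⁹ × 1.35×10⁻⁶ × 7.60×10³ = 3.29×10⁻²¹ A²
I_n = √(3.29×10⁻²¹) = 5.73×10⁻¹¹ A = 57.3 pA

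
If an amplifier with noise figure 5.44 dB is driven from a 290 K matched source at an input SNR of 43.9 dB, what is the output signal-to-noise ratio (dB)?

38.46 dB

By definition F = SNR_in/SNR_out, so in dB: SNR_out = SNR_in − NF
SNR_out = 43.9 − 5.44 = 38.46 dB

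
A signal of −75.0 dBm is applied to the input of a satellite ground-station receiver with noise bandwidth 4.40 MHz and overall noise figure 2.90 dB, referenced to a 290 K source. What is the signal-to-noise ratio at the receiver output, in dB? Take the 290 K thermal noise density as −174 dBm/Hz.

Noise floor: N = −174 + 10 log₁₀(B) + NF
10 log₁₀(4.40×10⁶) = 66.43 dB
N = −174 + 66.43 + 2.90 = −104.67 dBm
SNR = P_sig − N = −75.0 − (−104.67) = 29.67 dB → 29.7 dB

29.7 dB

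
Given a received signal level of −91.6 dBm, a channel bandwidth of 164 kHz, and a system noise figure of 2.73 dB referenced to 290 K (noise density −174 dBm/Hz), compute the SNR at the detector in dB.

27.5 dB

Noise floor: N = −174 + 10 log₁₀(B) + NF
10 log₁₀(1.64×10⁵) = 52.15 dB
N = −174 + 52.15 + 2.73 = −119.12 dBm
SNR = P_sig − N = −91.6 − (−119.12) = 27.52 dB → 27.5 dB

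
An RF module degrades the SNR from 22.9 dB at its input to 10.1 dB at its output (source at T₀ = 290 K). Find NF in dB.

12.8 dB

NF (dB) = SNR_in(dB) − SNR_out(dB) when the source is at T₀
NF = 22.9 − 10.1 = 12.8 dB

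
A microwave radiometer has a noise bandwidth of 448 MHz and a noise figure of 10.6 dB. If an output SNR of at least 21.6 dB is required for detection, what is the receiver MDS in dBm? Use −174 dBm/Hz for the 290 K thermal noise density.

−55.3 dBm

Sensitivity = −174 + 10 log₁₀(B) + NF + SNR_min
= −174 + 86.51 + 10.6 + 21.6
= −55.29 dBm → −55.3 dBm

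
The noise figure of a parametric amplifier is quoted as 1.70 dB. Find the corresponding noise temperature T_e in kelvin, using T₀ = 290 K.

139 K

F = 10^(1.70/10) = 1.47911
T_e = (F − 1)·T₀ = (1.47911 − 1) × 290 = 139 K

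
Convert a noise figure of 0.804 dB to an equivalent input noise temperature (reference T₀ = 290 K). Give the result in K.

59.0 K

F = 10^(0.804/10) = 1.20337
T_e = (F − 1)·T₀ = (1.20337 − 1) × 290 = 59.0 K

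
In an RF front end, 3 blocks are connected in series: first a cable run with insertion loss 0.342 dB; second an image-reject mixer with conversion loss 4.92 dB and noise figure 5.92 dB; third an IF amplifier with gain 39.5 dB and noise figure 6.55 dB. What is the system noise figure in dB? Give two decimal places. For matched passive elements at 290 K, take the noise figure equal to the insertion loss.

12.05 dB

Convert to linear (a loss of L dB is a gain of −L dB): F_i = 10^(NF_i/10), G_i = 10^(G_i,dB/10)
  Stage 1: F_1 = 10^(0.342/10) = 1.082, G_1 = 10^(−0.342/10) = 0.9243
  Stage 2: F_2 = 10^(5.92/10) = 3.908, G_2 = 10^(−4.92/10) = 0.3221
  Stage 3: F_3 = 10^(6.55/10) = 4.519, G_3 = 10^(39.5/10) = 8913
Friis cascade:
  F = 1.082 + (3.908 − 1)/0.9243 + (4.519 − 1)/0.2977 = 16.05
NF = 10 log₁₀(16.05) = 12.05 dB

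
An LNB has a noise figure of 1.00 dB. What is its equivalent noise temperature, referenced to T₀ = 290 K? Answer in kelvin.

75.1 K

F = 10^(1.00/10) = 1.25893
T_e = (F − 1)·T₀ = (1.25893 − 1) × 290 = 75.1 K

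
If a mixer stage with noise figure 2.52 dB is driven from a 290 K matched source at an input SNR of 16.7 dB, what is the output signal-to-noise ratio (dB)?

By definition F = SNR_in/SNR_out, so in dB: SNR_out = SNR_in − NF
SNR_out = 16.7 − 2.52 = 14.18 dB

14.18 dB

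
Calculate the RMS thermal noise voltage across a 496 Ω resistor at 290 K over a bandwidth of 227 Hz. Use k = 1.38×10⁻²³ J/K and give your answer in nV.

42.5 nV

V_n = √(4kTRB)
4kTRB = 4 × 1.38×10⁻²³ × 290 × 4.96×10² × 2.27×10² = 1.80×10⁻¹⁵ V²
V_n = √(1.80×10⁻¹⁵) = 4.25×10⁻⁸ V = 42.5 nV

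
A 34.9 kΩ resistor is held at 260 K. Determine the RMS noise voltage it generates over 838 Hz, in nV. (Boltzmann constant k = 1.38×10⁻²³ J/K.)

V_n = √(4kTRB)
4kTRB = 4 × 1.38×10⁻²³ × 260 × 3.49×10⁴ × 8.38×10² = 4.20×10⁻¹³ V²
V_n = √(4.20×10⁻¹³) = 6.48×10⁻⁷ V = 648 nV

648 nV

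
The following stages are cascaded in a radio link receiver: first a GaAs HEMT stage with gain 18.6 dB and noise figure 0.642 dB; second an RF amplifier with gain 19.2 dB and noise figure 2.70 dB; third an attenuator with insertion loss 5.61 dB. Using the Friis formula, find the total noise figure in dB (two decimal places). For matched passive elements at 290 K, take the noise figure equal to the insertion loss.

Convert to linear (a loss of L dB is a gain of −L dB): F_i = 10^(NF_i/10), G_i = 10^(G_i,dB/10)
  Stage 1: F_1 = 10^(0.642/10) = 1.159, G_1 = 10^(18.6/10) = 72.44
  Stage 2: F_2 = 10^(2.70/10) = 1.862, G_2 = 10^(19.2/10) = 83.18
  Stage 3: F_3 = 10^(5.61/10) = 3.639, G_3 = 10^(−5.61/10) = 0.2748
Friis cascade:
  F = 1.159 + (1.862 − 1)/72.44 + (3.639 − 1)/6026 = 1.172
NF = 10 log₁₀(1.172) = 0.69 dB

0.69 dB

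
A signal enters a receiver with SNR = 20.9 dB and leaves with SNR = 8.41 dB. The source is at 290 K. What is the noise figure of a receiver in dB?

12.49 dB

NF (dB) = SNR_in(dB) − SNR_out(dB) when the source is at T₀
NF = 20.9 − 8.41 = 12.49 dB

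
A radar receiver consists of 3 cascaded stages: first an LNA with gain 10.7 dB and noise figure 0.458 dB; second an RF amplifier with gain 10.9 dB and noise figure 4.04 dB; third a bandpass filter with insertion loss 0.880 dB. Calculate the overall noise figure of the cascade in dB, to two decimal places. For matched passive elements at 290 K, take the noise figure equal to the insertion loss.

Convert to linear (a loss of L dB is a gain of −L dB): F_i = 10^(NF_i/10), G_i = 10^(G_i,dB/10)
  Stage 1: F_1 = 10^(0.458/10) = 1.111, G_1 = 10^(10.7/10) = 11.75
  Stage 2: F_2 = 10^(4.04/10) = 2.535, G_2 = 10^(10.9/10) = 12.30
  Stage 3: F_3 = 10^(0.880/10) = 1.225, G_3 = 10^(−0.880/10) = 0.8166
Friis cascade:
  F = 1.111 + (2.535 − 1)/11.75 + (1.225 − 1)/144.5 = 1.243
NF = 10 log₁₀(1.243) = 0.95 dB

0.95 dB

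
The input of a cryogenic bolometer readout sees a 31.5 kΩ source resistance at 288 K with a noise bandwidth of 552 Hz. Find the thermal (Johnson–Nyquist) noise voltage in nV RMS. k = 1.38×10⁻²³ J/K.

V_n = √(4kTRB)
4kTRB = 4 × 1.38×10⁻²³ × 288 × 3.15×10⁴ × 5.52×10² = 2.76×10⁻¹³ V²
V_n = √(2.76×10⁻¹³) = 5.26×10⁻⁷ V = 526 nV

526 nV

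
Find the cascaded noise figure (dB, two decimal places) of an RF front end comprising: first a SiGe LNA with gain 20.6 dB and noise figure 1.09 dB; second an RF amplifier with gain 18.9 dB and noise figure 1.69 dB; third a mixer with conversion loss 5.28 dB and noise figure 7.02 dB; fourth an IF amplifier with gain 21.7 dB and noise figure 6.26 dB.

1.11 dB

Convert to linear (a loss of L dB is a gain of −L dB): F_i = 10^(NF_i/10), G_i = 10^(G_i,dB/10)
  Stage 1: F_1 = 10^(1.09/10) = 1.285, G_1 = 10^(20.6/10) = 114.8
  Stage 2: F_2 = 10^(1.69/10) = 1.476, G_2 = 10^(18.9/10) = 77.62
  Stage 3: F_3 = 10^(7.02/10) = 5.035, G_3 = 10^(−5.28/10) = 0.2965
  Stage 4: F_4 = 10^(6.26/10) = 4.227, G_4 = 10^(21.7/10) = 147.9
Friis cascade:
  F = 1.285 + (1.476 − 1)/114.8 + (5.035 − 1)/8913 + (4.227 − 1)/2642 = 1.291
NF = 10 log₁₀(1.291) = 1.11 dB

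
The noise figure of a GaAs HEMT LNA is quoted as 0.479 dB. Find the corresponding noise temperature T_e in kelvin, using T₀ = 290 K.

33.8 K

F = 10^(0.479/10) = 1.11661
T_e = (F − 1)·T₀ = (1.11661 − 1) × 290 = 33.8 K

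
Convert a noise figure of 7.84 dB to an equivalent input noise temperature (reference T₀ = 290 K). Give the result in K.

F = 10^(7.84/10) = 6.08135
T_e = (F − 1)·T₀ = (6.08135 − 1) × 290 = 1474 K

1474 K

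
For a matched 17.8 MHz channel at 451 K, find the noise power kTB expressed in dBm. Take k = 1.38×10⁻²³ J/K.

−99.6 dBm

P_n = kTB = 1.38×10⁻²³ × 451 × 1.78×10⁷ = 1.11×10⁻¹³ W
In dBm: 10 log₁₀(1.11×10⁻¹³ / 10⁻³) = −99.6 dBm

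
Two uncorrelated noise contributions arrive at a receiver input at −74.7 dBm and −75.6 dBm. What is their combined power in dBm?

Convert to linear, add, convert back:
P₁ = 3.39×10⁻¹¹ W, P₂ = 2.75×10⁻¹¹ W
P_tot = 6.14×10⁻¹¹ W → 10 log₁₀(P_tot / 10⁻³) = −72.1 dBm

−72.1 dBm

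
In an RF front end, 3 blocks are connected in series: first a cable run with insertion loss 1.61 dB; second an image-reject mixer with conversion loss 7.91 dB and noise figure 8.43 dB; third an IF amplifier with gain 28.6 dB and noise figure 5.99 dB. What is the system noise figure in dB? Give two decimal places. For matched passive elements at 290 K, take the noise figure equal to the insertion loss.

15.65 dB

Convert to linear (a loss of L dB is a gain of −L dB): F_i = 10^(NF_i/10), G_i = 10^(G_i,dB/10)
  Stage 1: F_1 = 10^(1.61/10) = 1.449, G_1 = 10^(−1.61/10) = 0.6902
  Stage 2: F_2 = 10^(8.43/10) = 6.966, G_2 = 10^(−7.91/10) = 0.1618
  Stage 3: F_3 = 10^(5.99/10) = 3.972, G_3 = 10^(28.6/10) = 724.4
Friis cascade:
  F = 1.449 + (6.966 − 1)/0.6902 + (3.972 − 1)/0.1117 = 36.70
NF = 10 log₁₀(36.70) = 15.65 dB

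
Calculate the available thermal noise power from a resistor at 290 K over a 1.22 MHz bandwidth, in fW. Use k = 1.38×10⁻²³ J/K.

P_n = kTB = 1.38×10⁻²³ × 290 × 1.22×10⁶ = 4.88×10⁻¹⁵ W = 4.88 fW

4.88 fW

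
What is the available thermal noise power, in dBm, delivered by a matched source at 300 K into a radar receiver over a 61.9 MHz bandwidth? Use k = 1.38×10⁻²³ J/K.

P_n = kTB = 1.38×10⁻²³ × 300 × 6.19×10⁷ = 2.56×10⁻¹³ W
In dBm: 10 log₁₀(2.56×10⁻¹³ / 10⁻³) = −95.9 dBm

−95.9 dBm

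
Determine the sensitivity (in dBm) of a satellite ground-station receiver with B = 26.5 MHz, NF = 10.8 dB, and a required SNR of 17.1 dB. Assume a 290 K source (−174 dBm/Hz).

−71.9 dBm

Sensitivity = −174 + 10 log₁₀(B) + NF + SNR_min
= −174 + 74.23 + 10.8 + 17.1
= −71.87 dBm → −71.9 dBm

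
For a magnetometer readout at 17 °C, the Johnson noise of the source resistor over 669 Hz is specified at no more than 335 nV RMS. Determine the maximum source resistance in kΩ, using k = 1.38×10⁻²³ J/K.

10.5 kΩ

T = 17 °C + 273.15 = 290.15 K
Johnson–Nyquist: V_n = √(4kTRB) ⇒ R = V_n² / (4kTB)
4kTB = 4 × 1.38×10⁻²³ × 290.15 × 6.69×10² = 1.07×10⁻¹⁷
R = (3.35×10⁻⁷)² / 1.07×10⁻¹⁷ = 1.05×10⁴ Ω = 10.5 kΩ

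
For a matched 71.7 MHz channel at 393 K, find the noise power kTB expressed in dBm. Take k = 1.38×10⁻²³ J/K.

P_n = kTB = 1.38×10⁻²³ × 393 × 7.17×10⁷ = 3.89×10⁻¹³ W
In dBm: 10 log₁₀(3.89×10⁻¹³ / 10⁻³) = −94.1 dBm

−94.1 dBm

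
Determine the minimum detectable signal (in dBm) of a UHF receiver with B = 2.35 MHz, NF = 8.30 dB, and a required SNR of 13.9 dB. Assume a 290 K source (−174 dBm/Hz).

−88.1 dBm

Sensitivity = −174 + 10 log₁₀(B) + NF + SNR_min
= −174 + 63.71 + 8.30 + 13.9
= −88.09 dBm → −88.1 dBm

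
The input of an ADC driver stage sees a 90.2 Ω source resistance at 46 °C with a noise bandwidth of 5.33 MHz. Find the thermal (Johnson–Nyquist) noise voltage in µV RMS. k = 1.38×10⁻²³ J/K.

2.91 µV

T = 46 °C + 273.15 = 319.15 K
V_n = √(4kTRB)
4kTRB = 4 × 1.38×10⁻²³ × 319.15 × 9.02×10¹ × 5.33×10⁶ = 8.47×10⁻¹² V²
V_n = √(8.47×10⁻¹²) = 2.91×10⁻⁶ V = 2.91 µV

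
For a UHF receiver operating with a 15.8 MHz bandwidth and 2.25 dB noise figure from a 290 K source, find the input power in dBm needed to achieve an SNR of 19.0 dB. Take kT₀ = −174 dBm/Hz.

−80.8 dBm

Sensitivity = −174 + 10 log₁₀(B) + NF + SNR_min
= −174 + 71.99 + 2.25 + 19.0
= −80.76 dBm → −80.8 dBm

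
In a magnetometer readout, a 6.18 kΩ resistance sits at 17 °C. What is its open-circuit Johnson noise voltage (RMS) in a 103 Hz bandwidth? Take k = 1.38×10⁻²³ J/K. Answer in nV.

T = 17 °C + 273.15 = 290.15 K
V_n = √(4kTRB)
4kTRB = 4 × 1.38×10⁻²³ × 290.15 × 6.18×10³ × 1.03×10² = 1.02×10⁻¹⁴ V²
V_n = √(1.02×10⁻¹⁴) = 1.01×10⁻⁷ V = 101 nV

101 nV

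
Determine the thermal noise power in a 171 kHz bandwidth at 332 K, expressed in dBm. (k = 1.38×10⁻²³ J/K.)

P_n = kTB = 1.38×10⁻²³ × 332 × 1.71×10⁵ = 7.83×10⁻¹⁶ W
In dBm: 10 log₁₀(7.83×10⁻¹⁶ / 10⁻³) = −121.1 dBm

−121.1 dBm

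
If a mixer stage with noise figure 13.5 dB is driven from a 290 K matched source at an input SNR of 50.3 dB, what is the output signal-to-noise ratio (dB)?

By definition F = SNR_in/SNR_out, so in dB: SNR_out = SNR_in − NF
SNR_out = 50.3 − 13.5 = 36.8 dB

36.8 dB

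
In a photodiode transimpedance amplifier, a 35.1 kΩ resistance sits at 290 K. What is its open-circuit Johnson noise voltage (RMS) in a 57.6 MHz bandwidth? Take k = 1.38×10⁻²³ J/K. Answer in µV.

V_n = √(4kTRB)
4kTRB = 4 × 1.38×10⁻²³ × 290 × 3.51×10⁴ × 5.76×10⁷ = 3.24×10⁻⁸ V²
V_n = √(3.24×10⁻⁸) = 1.80×10⁻⁴ V = 180 µV

180 µV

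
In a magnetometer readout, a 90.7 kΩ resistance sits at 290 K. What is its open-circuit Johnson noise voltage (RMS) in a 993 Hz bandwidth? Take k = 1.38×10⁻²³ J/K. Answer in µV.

V_n = √(4kTRB)
4kTRB = 4 × 1.38×10⁻²³ × 290 × 9.07×10⁴ × 9.93×10² = 1.44×10⁻¹² V²
V_n = √(1.44×10⁻¹²) = 1.20×10⁻⁶ V = 1.20 µV

1.20 µV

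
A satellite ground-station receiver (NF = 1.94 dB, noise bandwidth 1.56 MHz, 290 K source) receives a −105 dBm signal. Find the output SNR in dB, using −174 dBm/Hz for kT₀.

Noise floor: N = −174 + 10 log₁₀(B) + NF
10 log₁₀(1.56×10⁶) = 61.93 dB
N = −174 + 61.93 + 1.94 = −110.13 dBm
SNR = P_sig − N = −105 − (−110.13) = 5.13 dB → 5.1 dB

5.1 dB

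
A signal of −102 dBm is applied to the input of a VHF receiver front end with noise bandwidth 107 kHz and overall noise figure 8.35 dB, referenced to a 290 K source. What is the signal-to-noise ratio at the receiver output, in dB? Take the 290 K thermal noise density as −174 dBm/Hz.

Noise floor: N = −174 + 10 log₁₀(B) + NF
10 log₁₀(1.07×10⁵) = 50.29 dB
N = −174 + 50.29 + 8.35 = −115.36 dBm
SNR = P_sig − N = −102 − (−115.36) = 13.36 dB → 13.4 dB

13.4 dB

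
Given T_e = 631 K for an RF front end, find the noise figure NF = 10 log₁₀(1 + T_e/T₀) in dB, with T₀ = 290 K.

5.02 dB

F = 1 + T_e/T₀ = 1 + 631/290 = 3.17586
NF = 10 log₁₀(3.17586) = 5.02 dB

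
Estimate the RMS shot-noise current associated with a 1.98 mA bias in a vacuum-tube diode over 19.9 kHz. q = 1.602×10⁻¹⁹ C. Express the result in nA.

I_n = √(2qI·B)
2qI·B = 2 × 1.602×10⁻¹⁹ × 1.98×10⁻³ × 1.99×10⁴ = 1.26×10⁻¹⁷ A²
I_n = √(1.26×10⁻¹⁷) = 3.55×10⁻⁹ A = 3.55 nA

3.55 nA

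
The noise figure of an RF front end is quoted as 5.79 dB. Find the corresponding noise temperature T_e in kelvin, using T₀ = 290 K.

F = 10^(5.79/10) = 3.79315
T_e = (F − 1)·T₀ = (3.79315 − 1) × 290 = 810 K

810 K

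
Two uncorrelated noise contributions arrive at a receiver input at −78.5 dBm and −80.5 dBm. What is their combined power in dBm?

−76.4 dBm

Convert to linear, add, convert back:
P₁ = 1.41×10⁻¹¹ W, P₂ = 8.91×10⁻¹² W
P_tot = 2.30×10⁻¹¹ W → 10 log₁₀(P_tot / 10⁻³) = −76.4 dBm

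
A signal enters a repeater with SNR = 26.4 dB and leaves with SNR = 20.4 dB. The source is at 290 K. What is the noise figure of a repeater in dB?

NF (dB) = SNR_in(dB) − SNR_out(dB) when the source is at T₀
NF = 26.4 − 20.4 = 6.0 dB

6.0 dB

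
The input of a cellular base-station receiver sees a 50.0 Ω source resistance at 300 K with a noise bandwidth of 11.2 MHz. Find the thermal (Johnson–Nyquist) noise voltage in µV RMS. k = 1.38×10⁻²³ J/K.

3.05 µV

V_n = √(4kTRB)
4kTRB = 4 × 1.38×10⁻²³ × 300 × 5.00×10¹ × 1.12×10⁷ = 9.27×10⁻¹² V²
V_n = √(9.27×10⁻¹²) = 3.05×10⁻⁶ V = 3.05 µV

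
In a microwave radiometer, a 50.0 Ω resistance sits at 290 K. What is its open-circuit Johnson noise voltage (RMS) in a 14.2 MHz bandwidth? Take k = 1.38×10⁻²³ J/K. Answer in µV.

V_n = √(4kTRB)
4kTRB = 4 × 1.38×10⁻²³ × 290 × 5.00×10¹ × 1.42×10⁷ = 1.14×10⁻¹¹ V²
V_n = √(1.14×10⁻¹¹) = 3.37×10⁻⁶ V = 3.37 µV

3.37 µV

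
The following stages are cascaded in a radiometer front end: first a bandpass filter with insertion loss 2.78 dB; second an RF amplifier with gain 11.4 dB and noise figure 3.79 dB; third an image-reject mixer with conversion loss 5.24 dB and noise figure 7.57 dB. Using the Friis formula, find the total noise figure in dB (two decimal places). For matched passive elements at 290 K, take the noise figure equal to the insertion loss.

7.15 dB

Convert to linear (a loss of L dB is a gain of −L dB): F_i = 10^(NF_i/10), G_i = 10^(G_i,dB/10)
  Stage 1: F_1 = 10^(2.78/10) = 1.897, G_1 = 10^(−2.78/10) = 0.5272
  Stage 2: F_2 = 10^(3.79/10) = 2.393, G_2 = 10^(11.4/10) = 13.80
  Stage 3: F_3 = 10^(7.57/10) = 5.715, G_3 = 10^(−5.24/10) = 0.2992
Friis cascade:
  F = 1.897 + (2.393 − 1)/0.5272 + (5.715 − 1)/7.278 = 5.187
NF = 10 log₁₀(5.187) = 7.15 dB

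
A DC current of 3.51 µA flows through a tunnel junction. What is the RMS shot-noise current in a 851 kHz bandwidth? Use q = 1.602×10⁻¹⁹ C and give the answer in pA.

I_n = √(2qI·B)
2qI·B = 2 × 1.602×10⁻¹⁹ × 3.51×10⁻⁶ × 8.51×10⁵ = 9.57×10⁻¹⁹ A²
I_n = √(9.57×10⁻¹⁹) = 9.78×10⁻¹⁰ A = 978 pA

978 pA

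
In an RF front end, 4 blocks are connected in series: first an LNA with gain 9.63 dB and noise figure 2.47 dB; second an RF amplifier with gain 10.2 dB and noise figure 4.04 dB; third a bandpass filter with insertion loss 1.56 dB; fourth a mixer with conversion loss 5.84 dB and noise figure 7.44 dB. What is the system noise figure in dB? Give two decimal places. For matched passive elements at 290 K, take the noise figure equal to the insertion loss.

3.02 dB

Convert to linear (a loss of L dB is a gain of −L dB): F_i = 10^(NF_i/10), G_i = 10^(G_i,dB/10)
  Stage 1: F_1 = 10^(2.47/10) = 1.766, G_1 = 10^(9.63/10) = 9.183
  Stage 2: F_2 = 10^(4.04/10) = 2.535, G_2 = 10^(10.2/10) = 10.47
  Stage 3: F_3 = 10^(1.56/10) = 1.432, G_3 = 10^(−1.56/10) = 0.6982
  Stage 4: F_4 = 10^(7.44/10) = 5.546, G_4 = 10^(−5.84/10) = 0.2606
Friis cascade:
  F = 1.766 + (2.535 − 1)/9.183 + (1.432 − 1)/96.16 + (5.546 − 1)/67.14 = 2.005
NF = 10 log₁₀(2.005) = 3.02 dB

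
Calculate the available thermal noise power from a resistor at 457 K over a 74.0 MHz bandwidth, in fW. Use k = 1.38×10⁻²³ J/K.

P_n = kTB = 1.38×10⁻²³ × 457 × 7.40×10⁷ = 4.67×10⁻¹³ W = 467 fW

467 fW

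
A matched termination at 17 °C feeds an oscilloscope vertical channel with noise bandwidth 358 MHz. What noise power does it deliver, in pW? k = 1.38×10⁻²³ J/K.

T = 17 °C + 273.15 = 290.15 K
P_n = kTB = 1.38×10⁻²³ × 290.15 × 3.58×10⁸ = 1.43×10⁻¹² W = 1.43 pW

1.43 pW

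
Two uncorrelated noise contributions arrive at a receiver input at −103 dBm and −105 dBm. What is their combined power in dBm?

−100.9 dBm

Convert to linear, add, convert back:
P₁ = 5.01×10⁻¹⁴ W, P₂ = 3.16×10⁻¹⁴ W
P_tot = 8.17×10⁻¹⁴ W → 10 log₁₀(P_tot / 10⁻³) = −100.9 dBm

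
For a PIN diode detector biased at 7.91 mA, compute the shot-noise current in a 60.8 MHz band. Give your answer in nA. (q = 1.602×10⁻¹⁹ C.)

393 nA

I_n = √(2qI·B)
2qI·B = 2 × 1.602×10⁻¹⁹ × 7.91×10⁻³ × 6.08×10⁷ = 1.54×10⁻¹³ A²
I_n = √(1.54×10⁻¹³) = 3.93×10⁻⁷ A = 393 nA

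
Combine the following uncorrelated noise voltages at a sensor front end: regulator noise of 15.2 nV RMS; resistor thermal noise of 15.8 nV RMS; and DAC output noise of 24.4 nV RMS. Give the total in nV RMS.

32.8 nV

Uncorrelated sources add in power (mean-square): V_tot = √(ΣV_i²)
V_tot = √[(1.52×10⁻⁸)² + (1.58×10⁻⁸)² + (2.44×10⁻⁸)²] = 3.28×10⁻⁸ V = 32.8 nV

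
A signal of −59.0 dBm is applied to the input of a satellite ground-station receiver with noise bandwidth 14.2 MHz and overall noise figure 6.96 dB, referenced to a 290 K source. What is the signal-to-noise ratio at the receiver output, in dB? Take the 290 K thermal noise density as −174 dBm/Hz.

Noise floor: N = −174 + 10 log₁₀(B) + NF
10 log₁₀(1.42×10⁷) = 71.52 dB
N = −174 + 71.52 + 6.96 = −95.52 dBm
SNR = P_sig − N = −59.0 − (−95.52) = 36.52 dB → 36.5 dB

36.5 dB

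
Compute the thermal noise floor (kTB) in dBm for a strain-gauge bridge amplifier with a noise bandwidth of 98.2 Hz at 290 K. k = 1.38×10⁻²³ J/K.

−154.1 dBm

P_n = kTB = 1.38×10⁻²³ × 290 × 9.82×10¹ = 3.93×10⁻¹⁹ W
In dBm: 10 log₁₀(3.93×10⁻¹⁹ / 10⁻³) = −154.1 dBm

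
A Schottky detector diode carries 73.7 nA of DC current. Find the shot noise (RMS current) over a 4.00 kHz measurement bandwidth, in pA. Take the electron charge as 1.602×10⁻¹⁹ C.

I_n = √(2qI·B)
2qI·B = 2 × 1.602×10⁻¹⁹ × 7.37×10⁻⁸ × 4.00×10³ = 9.45×10⁻²³ A²
I_n = √(9.45×10⁻²³) = 9.72×10⁻¹² A = 9.72 pA

9.72 pA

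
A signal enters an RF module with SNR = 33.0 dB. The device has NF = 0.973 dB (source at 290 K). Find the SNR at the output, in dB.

By definition F = SNR_in/SNR_out, so in dB: SNR_out = SNR_in − NF
SNR_out = 33.0 − 0.973 = 32.027 dB

32.027 dB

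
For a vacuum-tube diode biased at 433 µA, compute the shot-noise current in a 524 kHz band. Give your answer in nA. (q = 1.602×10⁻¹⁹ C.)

8.53 nA

I_n = √(2qI·B)
2qI·B = 2 × 1.602×10⁻¹⁹ × 4.33×10⁻⁴ × 5.24×10⁵ = 7.27×10⁻¹⁷ A²
I_n = √(7.27×10⁻¹⁷) = 8.53×10⁻⁹ A = 8.53 nA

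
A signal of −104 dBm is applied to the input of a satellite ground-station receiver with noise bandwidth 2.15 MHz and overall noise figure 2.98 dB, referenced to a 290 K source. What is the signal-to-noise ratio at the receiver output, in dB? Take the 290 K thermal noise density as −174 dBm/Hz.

Noise floor: N = −174 + 10 log₁₀(B) + NF
10 log₁₀(2.15×10⁶) = 63.32 dB
N = −174 + 63.32 + 2.98 = −107.70 dBm
SNR = P_sig − N = −104 − (−107.70) = 3.70 dB → 3.7 dB

3.7 dB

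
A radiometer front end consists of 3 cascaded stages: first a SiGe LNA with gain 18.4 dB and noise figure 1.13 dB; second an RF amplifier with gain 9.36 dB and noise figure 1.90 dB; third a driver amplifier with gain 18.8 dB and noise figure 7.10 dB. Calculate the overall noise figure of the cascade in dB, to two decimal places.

Convert to linear (a loss of L dB is a gain of −L dB): F_i = 10^(NF_i/10), G_i = 10^(G_i,dB/10)
  Stage 1: F_1 = 10^(1.13/10) = 1.297, G_1 = 10^(18.4/10) = 69.18
  Stage 2: F_2 = 10^(1.90/10) = 1.549, G_2 = 10^(9.36/10) = 8.630
  Stage 3: F_3 = 10^(7.10/10) = 5.129, G_3 = 10^(18.8/10) = 75.86
Friis cascade:
  F = 1.297 + (1.549 − 1)/69.18 + (5.129 − 1)/597.0 = 1.312
NF = 10 log₁₀(1.312) = 1.18 dB

1.18 dB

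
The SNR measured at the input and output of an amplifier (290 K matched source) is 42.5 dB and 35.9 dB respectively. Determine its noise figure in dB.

6.6 dB

NF (dB) = SNR_in(dB) − SNR_out(dB) when the source is at T₀
NF = 42.5 − 35.9 = 6.6 dB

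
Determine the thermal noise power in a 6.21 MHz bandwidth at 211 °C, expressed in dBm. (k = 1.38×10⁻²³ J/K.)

−103.8 dBm

T = 211 °C + 273.15 = 484.15 K
P_n = kTB = 1.38×10⁻²³ × 484.15 × 6.21×10⁶ = 4.15×10⁻¹⁴ W
In dBm: 10 log₁₀(4.15×10⁻¹⁴ / 10⁻³) = −103.8 dBm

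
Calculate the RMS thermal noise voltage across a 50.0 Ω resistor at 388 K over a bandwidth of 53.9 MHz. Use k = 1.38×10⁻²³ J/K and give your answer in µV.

V_n = √(4kTRB)
4kTRB = 4 × 1.38×10⁻²³ × 388 × 5.00×10¹ × 5.39×10⁷ = 5.77×10⁻¹¹ V²
V_n = √(5.77×10⁻¹¹) = 7.60×10⁻⁶ V = 7.60 µV

7.60 µV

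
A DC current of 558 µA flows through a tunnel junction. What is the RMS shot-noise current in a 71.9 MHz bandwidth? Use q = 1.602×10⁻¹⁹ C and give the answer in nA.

113 nA

I_n = √(2qI·B)
2qI·B = 2 × 1.602×10⁻¹⁹ × 5.58×10⁻⁴ × 7.19×10⁷ = 1.29×10⁻¹⁴ A²
I_n = √(1.29×10⁻¹⁴) = 1.13×10⁻⁷ A = 113 nA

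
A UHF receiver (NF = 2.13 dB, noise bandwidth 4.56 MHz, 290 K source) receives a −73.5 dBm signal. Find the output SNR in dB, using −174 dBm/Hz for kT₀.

Noise floor: N = −174 + 10 log₁₀(B) + NF
10 log₁₀(4.56×10⁶) = 66.59 dB
N = −174 + 66.59 + 2.13 = −105.28 dBm
SNR = P_sig − N = −73.5 − (−105.28) = 31.78 dB → 31.8 dB

31.8 dB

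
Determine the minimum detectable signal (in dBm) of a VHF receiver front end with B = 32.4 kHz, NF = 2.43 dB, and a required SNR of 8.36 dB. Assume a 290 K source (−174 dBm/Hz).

Sensitivity = −174 + 10 log₁₀(B) + NF + SNR_min
= −174 + 45.11 + 2.43 + 8.36
= −118.10 dBm → −118.1 dBm

−118.1 dBm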